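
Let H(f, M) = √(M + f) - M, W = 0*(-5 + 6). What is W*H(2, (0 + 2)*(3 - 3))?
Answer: 0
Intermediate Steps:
W = 0 (W = 0*1 = 0)
W*H(2, (0 + 2)*(3 - 3)) = 0*(√((0 + 2)*(3 - 3) + 2) - (0 + 2)*(3 - 3)) = 0*(√(2*0 + 2) - 2*0) = 0*(√(0 + 2) - 1*0) = 0*(√2 + 0) = 0*√2 = 0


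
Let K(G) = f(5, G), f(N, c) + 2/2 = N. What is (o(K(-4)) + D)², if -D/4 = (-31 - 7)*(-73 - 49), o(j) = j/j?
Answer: 343842849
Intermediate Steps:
f(N, c) = -1 + N
K(G) = 4 (K(G) = -1 + 5 = 4)
o(j) = 1
D = -18544 (D = -4*(-31 - 7)*(-73 - 49) = -(-152)*(-122) = -4*4636 = -18544)
(o(K(-4)) + D)² = (1 - 18544)² = (-18543)² = 343842849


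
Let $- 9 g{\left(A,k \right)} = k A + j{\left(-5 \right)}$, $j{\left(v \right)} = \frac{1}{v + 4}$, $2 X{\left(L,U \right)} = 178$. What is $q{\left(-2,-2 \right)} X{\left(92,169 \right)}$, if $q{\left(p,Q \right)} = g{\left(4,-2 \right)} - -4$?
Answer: $445$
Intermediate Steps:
$X{\left(L,U \right)} = 89$ ($X{\left(L,U \right)} = \frac{1}{2} \cdot 178 = 89$)
$j{\left(v \right)} = \frac{1}{4 + v}$
$g{\left(A,k \right)} = \frac{1}{9} - \frac{A k}{9}$ ($g{\left(A,k \right)} = - \frac{k A + \frac{1}{4 - 5}}{9} = - \frac{A k + \frac{1}{-1}}{9} = - \frac{A k - 1}{9} = - \frac{-1 + A k}{9} = \frac{1}{9} - \frac{A k}{9}$)
$q{\left(p,Q \right)} = 5$ ($q{\left(p,Q \right)} = \left(\frac{1}{9} - \frac{4}{9} \left(-2\right)\right) - -4 = \left(\frac{1}{9} + \frac{8}{9}\right) + 4 = 1 + 4 = 5$)
$q{\left(-2,-2 \right)} X{\left(92,169 \right)} = 5 \cdot 89 = 445$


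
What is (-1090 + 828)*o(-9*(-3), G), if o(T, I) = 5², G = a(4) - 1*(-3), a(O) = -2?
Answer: -6550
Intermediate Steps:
G = 1 (G = -2 - 1*(-3) = -2 + 3 = 1)
o(T, I) = 25
(-1090 + 828)*o(-9*(-3), G) = (-1090 + 828)*25 = -262*25 = -6550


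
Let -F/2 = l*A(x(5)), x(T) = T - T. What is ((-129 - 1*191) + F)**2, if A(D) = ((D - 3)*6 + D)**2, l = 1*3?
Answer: 5125696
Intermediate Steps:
x(T) = 0
l = 3
A(D) = (-18 + 7*D)**2 (A(D) = ((-3 + D)*6 + D)**2 = ((-18 + 6*D) + D)**2 = (-18 + 7*D)**2)
F = -1944 (F = -6*(-18 + 7*0)**2 = -6*(-18 + 0)**2 = -6*(-18)**2 = -6*324 = -2*972 = -1944)
((-129 - 1*191) + F)**2 = ((-129 - 1*191) - 1944)**2 = ((-129 - 191) - 1944)**2 = (-320 - 1944)**2 = (-2264)**2 = 5125696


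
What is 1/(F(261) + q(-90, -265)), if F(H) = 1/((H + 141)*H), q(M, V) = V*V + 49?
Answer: 104922/7373288629 ≈ 1.4230e-5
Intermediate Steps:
q(M, V) = 49 + V² (q(M, V) = V² + 49 = 49 + V²)
F(H) = 1/(H*(141 + H)) (F(H) = 1/((141 + H)*H) = 1/(H*(141 + H)))
1/(F(261) + q(-90, -265)) = 1/(1/(261*(141 + 261)) + (49 + (-265)²)) = 1/((1/261)/402 + (49 + 70225)) = 1/((1/261)*(1/402) + 70274) = 1/(1/104922 + 70274) = 1/(7373288629/104922) = 104922/7373288629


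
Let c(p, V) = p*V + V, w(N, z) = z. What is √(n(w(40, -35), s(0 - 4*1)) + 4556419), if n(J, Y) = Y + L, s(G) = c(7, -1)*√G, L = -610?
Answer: √(4555809 - 16*I) ≈ 2134.4 - 0.e-3*I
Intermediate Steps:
c(p, V) = V + V*p (c(p, V) = V*p + V = V + V*p)
s(G) = -8*√G (s(G) = (-(1 + 7))*√G = (-1*8)*√G = -8*√G)
n(J, Y) = -610 + Y (n(J, Y) = Y - 610 = -610 + Y)
√(n(w(40, -35), s(0 - 4*1)) + 4556419) = √((-610 - 8*√(0 - 4*1)) + 4556419) = √((-610 - 8*√(0 - 4)) + 4556419) = √((-610 - 16*I) + 4556419) = √(4555809 - 16*I)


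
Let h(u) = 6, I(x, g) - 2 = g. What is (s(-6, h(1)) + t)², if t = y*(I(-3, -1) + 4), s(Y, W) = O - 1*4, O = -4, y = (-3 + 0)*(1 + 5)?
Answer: 9604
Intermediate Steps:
I(x, g) = 2 + g
y = -18 (y = -3*6 = -18)
s(Y, W) = -8 (s(Y, W) = -4 - 1*4 = -4 - 4 = -8)
t = -90 (t = -18*((2 - 1) + 4) = -18*(1 + 4) = -18*5 = -90)
(s(-6, h(1)) + t)² = (-8 - 90)² = (-98)² = 9604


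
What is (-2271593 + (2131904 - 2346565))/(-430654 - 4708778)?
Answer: 1243127/2569716 ≈ 0.48376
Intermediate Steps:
(-2271593 + (2131904 - 2346565))/(-430654 - 4708778) = (-2271593 - 214661)/(-5139432) = -2486254*(-1/5139432) = 1243127/2569716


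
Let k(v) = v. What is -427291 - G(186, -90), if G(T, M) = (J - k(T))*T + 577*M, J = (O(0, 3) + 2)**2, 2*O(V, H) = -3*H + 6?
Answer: -681623/2 ≈ -3.4081e+5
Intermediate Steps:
O(V, H) = 3 - 3*H/2 (O(V, H) = (-3*H + 6)/2 = (6 - 3*H)/2 = 3 - 3*H/2)
J = 1/4 (J = ((3 - 3/2*3) + 2)**2 = ((3 - 9/2) + 2)**2 = (-3/2 + 2)**2 = (1/2)**2 = 1/4 ≈ 0.25000)
G(T, M) = 577*M + T*(1/4 - T) (G(T, M) = (1/4 - T)*T + 577*M = T*(1/4 - T) + 577*M = 577*M + T*(1/4 - T))
-427291 - G(186, -90) = -427291 - (-1*186**2 + 577*(-90) + (1/4)*186) = -427291 - (-1*34596 - 51930 + 93/2) = -427291 - (-34596 - 51930 + 93/2) = -427291 - 1*(-172959/2) = -427291 + 172959/2 = -681623/2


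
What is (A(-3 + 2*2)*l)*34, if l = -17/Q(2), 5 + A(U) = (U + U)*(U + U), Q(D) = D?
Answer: 289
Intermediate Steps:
A(U) = -5 + 4*U**2 (A(U) = -5 + (U + U)*(U + U) = -5 + (2*U)*(2*U) = -5 + 4*U**2)
l = -17/2 ≈ -8.5000
(A(-3 + 2*2)*l)*34 = ((-5 + 4*(-3 + 2*2)**2)*(-17/2))*34 = ((-5 + 4*(-3 + 4)**2)*(-17/2))*34 = ((-5 + 4*1**2)*(-17/2))*34 = ((-5 + 4*1)*(-17/2))*34 = ((-5 + 4)*(-17/2))*34 = -1*(-17/2)*34 = (17/2)*34 = 289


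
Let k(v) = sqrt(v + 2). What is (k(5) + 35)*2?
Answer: 70 + 2*sqrt(7) ≈ 75.292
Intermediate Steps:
k(v) = sqrt(2 + v)
(k(5) + 35)*2 = (sqrt(2 + 5) + 35)*2 = (sqrt(7) + 35)*2 = (35 + sqrt(7))*2 = 70 + 2*sqrt(7)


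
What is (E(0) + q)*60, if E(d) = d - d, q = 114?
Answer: 6840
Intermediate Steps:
E(d) = 0
(E(0) + q)*60 = (0 + 114)*60 = 114*60 = 6840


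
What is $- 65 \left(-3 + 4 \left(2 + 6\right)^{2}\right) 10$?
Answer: $-164450$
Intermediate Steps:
$- 65 \left(-3 + 4 \left(2 + 6\right)^{2}\right) 10 = - 65 \left(-3 + 4 \cdot 8^{2}\right) 10 = - 65 \left(-3 + 4 \cdot 64\right) 10 = - 65 \left(-3 + 256\right) 10 = \left(-65\right) 253 \cdot 10 = \left(-16445\right) 10 = -164450$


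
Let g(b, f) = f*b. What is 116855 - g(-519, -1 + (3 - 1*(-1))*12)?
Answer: 141248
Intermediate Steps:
g(b, f) = b*f
116855 - g(-519, -1 + (3 - 1*(-1))*12) = 116855 - (-519)*(-1 + (3 - 1*(-1))*12) = 116855 - (-519)*(-1 + (3 + 1)*12) = 116855 - (-519)*(-1 + 4*12) = 116855 - (-519)*(-1 + 48) = 116855 - (-519)*47 = 116855 - 1*(-24393) = 116855 + 24393 = 141248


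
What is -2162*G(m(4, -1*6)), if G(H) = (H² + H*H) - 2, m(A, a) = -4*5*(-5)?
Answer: -43235676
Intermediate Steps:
m(A, a) = 100 (m(A, a) = -20*(-5) = 100)
G(H) = -2 + 2*H² (G(H) = (H² + H²) - 2 = 2*H² - 2 = -2 + 2*H²)
-2162*G(m(4, -1*6)) = -2162*(-2 + 2*100²) = -2162*(-2 + 2*10000) = -2162*(-2 + 20000) = -2162*19998 = -43235676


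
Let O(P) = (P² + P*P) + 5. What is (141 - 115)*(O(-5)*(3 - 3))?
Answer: 0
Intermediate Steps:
O(P) = 5 + 2*P² (O(P) = (P² + P²) + 5 = 2*P² + 5 = 5 + 2*P²)
(141 - 115)*(O(-5)*(3 - 3)) = (141 - 115)*((5 + 2*(-5)²)*(3 - 3)) = 26*((5 + 2*25)*0) = 26*((5 + 50)*0) = 26*(55*0) = 26*0 = 0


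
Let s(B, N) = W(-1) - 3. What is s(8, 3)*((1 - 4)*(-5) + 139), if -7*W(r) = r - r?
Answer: -462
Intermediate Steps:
W(r) = 0 (W(r) = -(r - r)/7 = -1/7*0 = 0)
s(B, N) = -3 (s(B, N) = 0 - 3 = -3)
s(8, 3)*((1 - 4)*(-5) + 139) = -3*((1 - 4)*(-5) + 139) = -3*(-3*(-5) + 139) = -3*(15 + 139) = -3*154 = -462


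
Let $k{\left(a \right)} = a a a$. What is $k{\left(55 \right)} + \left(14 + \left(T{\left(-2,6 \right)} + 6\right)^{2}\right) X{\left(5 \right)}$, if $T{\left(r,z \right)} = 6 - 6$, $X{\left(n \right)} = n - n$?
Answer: $166375$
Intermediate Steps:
$X{\left(n \right)} = 0$
$T{\left(r,z \right)} = 0$ ($T{\left(r,z \right)} = 6 - 6 = 0$)
$k{\left(a \right)} = a^{3}$ ($k{\left(a \right)} = a^{2} a = a^{3}$)
$k{\left(55 \right)} + \left(14 + \left(T{\left(-2,6 \right)} + 6\right)^{2}\right) X{\left(5 \right)} = 55^{3} + \left(14 + \left(0 + 6\right)^{2}\right) 0 = 166375 + \left(14 + 6^{2}\right) 0 = 166375 + \left(14 + 36\right) 0 = 166375 + 50 \cdot 0 = 166375 + 0 = 166375$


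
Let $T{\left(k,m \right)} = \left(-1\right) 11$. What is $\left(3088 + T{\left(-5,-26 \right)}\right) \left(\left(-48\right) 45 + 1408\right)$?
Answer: $-2313904$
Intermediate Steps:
$T{\left(k,m \right)} = -11$
$\left(3088 + T{\left(-5,-26 \right)}\right) \left(\left(-48\right) 45 + 1408\right) = \left(3088 - 11\right) \left(\left(-48\right) 45 + 1408\right) = 3077 \left(-2160 + 1408\right) = 3077 \left(-752\right) = -2313904$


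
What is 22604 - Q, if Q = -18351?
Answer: 40955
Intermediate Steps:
22604 - Q = 22604 - 1*(-18351) = 22604 + 18351 = 40955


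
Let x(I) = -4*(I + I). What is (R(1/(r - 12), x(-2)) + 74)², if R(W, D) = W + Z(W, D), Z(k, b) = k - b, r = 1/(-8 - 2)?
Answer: 48972004/14641 ≈ 3344.9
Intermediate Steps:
r = -⅒ (r = 1/(-10) = -⅒ ≈ -0.10000)
x(I) = -8*I
R(W, D) = -D + 2*W (R(W, D) = W + (W - D) = -D + 2*W)
(R(1/(r - 12), x(-2)) + 74)² = ((-(-8)*(-2) + 2/(-⅒ - 12)) + 74)² = ((-1*16 + 2/(-121/10)) + 74)² = ((-16 + 2*(-10/121)) + 74)² = ((-16 - 20/121) + 74)² = (-1956/121 + 74)² = (6998/121)² = 48972004/14641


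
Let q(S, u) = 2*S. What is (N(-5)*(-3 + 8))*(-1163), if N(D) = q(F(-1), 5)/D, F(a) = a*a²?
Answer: -2326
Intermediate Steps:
F(a) = a³
N(D) = -2/D (N(D) = (2*(-1)³)/D = (2*(-1))/D = -2/D)
(N(-5)*(-3 + 8))*(-1163) = ((-2/(-5))*(-3 + 8))*(-1163) = (-2*(-⅕)*5)*(-1163) = ((⅖)*5)*(-1163) = 2*(-1163) = -2326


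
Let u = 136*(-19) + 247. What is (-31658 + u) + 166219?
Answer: 132224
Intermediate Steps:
u = -2337 (u = -2584 + 247 = -2337)
(-31658 + u) + 166219 = (-31658 - 2337) + 166219 = -33995 + 166219 = 132224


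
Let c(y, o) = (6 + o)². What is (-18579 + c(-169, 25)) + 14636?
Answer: -2982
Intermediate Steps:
(-18579 + c(-169, 25)) + 14636 = (-18579 + (6 + 25)²) + 14636 = (-18579 + 31²) + 14636 = (-18579 + 961) + 14636 = -17618 + 14636 = -2982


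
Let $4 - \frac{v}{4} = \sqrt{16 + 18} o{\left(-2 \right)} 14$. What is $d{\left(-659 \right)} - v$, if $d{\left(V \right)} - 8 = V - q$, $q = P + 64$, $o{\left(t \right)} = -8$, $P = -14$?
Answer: $-717 - 448 \sqrt{34} \approx -3329.3$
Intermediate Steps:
$q = 50$ ($q = -14 + 64 = 50$)
$v = 16 + 448 \sqrt{34}$ ($v = 16 - 4 \sqrt{16 + 18} \left(-8\right) 14 = 16 - 4 \sqrt{34} \left(-8\right) 14 = 16 - 4 - 8 \sqrt{34} \cdot 14 = 16 - 4 \left(- 112 \sqrt{34}\right) = 16 + 448 \sqrt{34} \approx 2628.3$)
$d{\left(V \right)} = -42 + V$ ($d{\left(V \right)} = 8 + \left(V - 50\right) = 8 + \left(-50 + V\right) = -42 + V$)
$d{\left(-659 \right)} - v = \left(-42 - 659\right) - \left(16 + 448 \sqrt{34}\right) = -701 - \left(16 + 448 \sqrt{34}\right) = -717 - 448 \sqrt{34}$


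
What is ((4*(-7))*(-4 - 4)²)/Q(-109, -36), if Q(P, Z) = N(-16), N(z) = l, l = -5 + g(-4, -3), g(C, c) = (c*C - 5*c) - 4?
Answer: -896/9 ≈ -99.556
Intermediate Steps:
g(C, c) = -4 - 5*c + C*c (g(C, c) = (C*c - 5*c) - 4 = (-5*c + C*c) - 4 = -4 - 5*c + C*c)
l = 18 (l = -5 + (-4 - 5*(-3) - 4*(-3)) = -5 + (-4 + 15 + 12) = -5 + 23 = 18)
N(z) = 18
Q(P, Z) = 18
((4*(-7))*(-4 - 4)²)/Q(-109, -36) = ((4*(-7))*(-4 - 4)²)/18 = -28*(-8)²*(1/18) = -28*64*(1/18) = -1792*1/18 = -896/9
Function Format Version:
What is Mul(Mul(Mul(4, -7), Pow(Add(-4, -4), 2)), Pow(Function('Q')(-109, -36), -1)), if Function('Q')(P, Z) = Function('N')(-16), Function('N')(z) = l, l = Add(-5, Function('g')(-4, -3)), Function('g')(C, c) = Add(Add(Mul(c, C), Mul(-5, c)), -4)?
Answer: Rational(-896, 9) ≈ -99.556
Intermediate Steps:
Function('g')(C, c) = Add(-4, Mul(-5, c), Mul(C, c)) (Function('g')(C, c) = Add(Add(Mul(C, c), Mul(-5, c)), -4) = Add(Add(Mul(-5, c), Mul(C, c)), -4) = Add(-4, Mul(-5, c), Mul(C, c)))
l = 18 (l = Add(-5, Add(-4, Mul(-5, -3), Mul(-4, -3))) = Add(-5, Add(-4, 15, 12)) = Add(-5, 23) = 18)
Function('N')(z) = 18
Function('Q')(P, Z) = 18
Mul(Mul(Mul(4, -7), Pow(Add(-4, -4), 2)), Pow(Function('Q')(-109, -36), -1)) = Mul(Mul(Mul(4, -7), Pow(Add(-4, -4), 2)), Pow(18, -1)) = Mul(Mul(-28, Pow(-8, 2)), Rational(1, 18)) = Mul(Mul(-28, 64), Rational(1, 18)) = Mul(-1792, Rational(1, 18)) = Rational(-896, 9)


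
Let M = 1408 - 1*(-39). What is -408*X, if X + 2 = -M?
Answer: 591192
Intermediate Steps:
M = 1447 (M = 1408 + 39 = 1447)
X = -1449 (X = -2 - 1*1447 = -2 - 1447 = -1449)
-408*X = -408*(-1449) = 591192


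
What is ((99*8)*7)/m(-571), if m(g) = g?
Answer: -5544/571 ≈ -9.7093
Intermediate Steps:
((99*8)*7)/m(-571) = ((99*8)*7)/(-571) = (792*7)*(-1/571) = 5544*(-1/571) = -5544/571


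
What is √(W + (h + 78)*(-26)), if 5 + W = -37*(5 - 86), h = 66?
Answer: 4*I*√47 ≈ 27.423*I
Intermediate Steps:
W = 2992 (W = -5 - 37*(5 - 86) = -5 - 37*(-81) = -5 + 2997 = 2992)
√(W + (h + 78)*(-26)) = √(2992 + (66 + 78)*(-26)) = √(2992 + 144*(-26)) = √(2992 - 3744) = √(-752) = 4*I*√47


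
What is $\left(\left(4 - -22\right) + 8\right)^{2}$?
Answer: $1156$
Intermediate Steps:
$\left(\left(4 - -22\right) + 8\right)^{2} = \left(\left(4 + 22\right) + 8\right)^{2} = \left(26 + 8\right)^{2} = 34^{2} = 1156$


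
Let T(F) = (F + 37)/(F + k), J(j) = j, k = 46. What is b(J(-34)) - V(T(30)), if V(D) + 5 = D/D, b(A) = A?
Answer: -30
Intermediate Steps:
T(F) = (37 + F)/(46 + F) (T(F) = (F + 37)/(F + 46) = (37 + F)/(46 + F))
V(D) = -4 (V(D) = -5 + D/D = -5 + 1 = -4)
b(J(-34)) - V(T(30)) = -34 - 1*(-4) = -34 + 4 = -30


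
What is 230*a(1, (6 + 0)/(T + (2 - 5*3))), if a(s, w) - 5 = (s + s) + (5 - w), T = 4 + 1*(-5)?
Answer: 20010/7 ≈ 2858.6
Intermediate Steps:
T = -1 (T = 4 - 5 = -1)
a(s, w) = 10 - w + 2*s (a(s, w) = 5 + ((s + s) + (5 - w)) = 5 + (2*s + (5 - w)) = 5 + (5 - w + 2*s) = 10 - w + 2*s)
230*a(1, (6 + 0)/(T + (2 - 5*3))) = 230*(10 - (6 + 0)/(-1 + (2 - 5*3)) + 2*1) = 230*(10 - 6/(-1 + (2 - 15)) + 2) = 230*(10 - 6/(-1 - 13) + 2) = 230*(10 - 6/(-14) + 2) = 230*(10 - 6*(-1)/14 + 2) = 230*(10 - 1*(-3/7) + 2) = 230*(10 + 3/7 + 2) = 230*(87/7) = 20010/7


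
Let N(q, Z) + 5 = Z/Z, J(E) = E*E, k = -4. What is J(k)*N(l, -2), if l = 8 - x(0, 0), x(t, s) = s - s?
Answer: -64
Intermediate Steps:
x(t, s) = 0
J(E) = E**2
l = 8 (l = 8 - 1*0 = 8 + 0 = 8)
N(q, Z) = -4 (N(q, Z) = -5 + Z/Z = -5 + 1 = -4)
J(k)*N(l, -2) = (-4)**2*(-4) = 16*(-4) = -64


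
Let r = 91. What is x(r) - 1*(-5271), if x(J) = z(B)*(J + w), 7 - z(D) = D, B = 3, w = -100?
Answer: 5235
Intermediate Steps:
z(D) = 7 - D
x(J) = -400 + 4*J (x(J) = (7 - 1*3)*(J - 100) = (7 - 3)*(-100 + J) = 4*(-100 + J) = -400 + 4*J)
x(r) - 1*(-5271) = (-400 + 4*91) - 1*(-5271) = (-400 + 364) + 5271 = -36 + 5271 = 5235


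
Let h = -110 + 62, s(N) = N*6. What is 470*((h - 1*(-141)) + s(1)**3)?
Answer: 145230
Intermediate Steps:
s(N) = 6*N
h = -48
470*((h - 1*(-141)) + s(1)**3) = 470*((-48 - 1*(-141)) + (6*1)**3) = 470*((-48 + 141) + 6**3) = 470*(93 + 216) = 470*309 = 145230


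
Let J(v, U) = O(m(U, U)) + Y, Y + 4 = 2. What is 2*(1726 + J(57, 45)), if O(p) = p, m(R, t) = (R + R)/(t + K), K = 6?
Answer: 58676/17 ≈ 3451.5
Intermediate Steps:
m(R, t) = 2*R/(6 + t) (m(R, t) = (R + R)/(t + 6) = (2*R)/(6 + t) = 2*R/(6 + t))
Y = -2 (Y = -4 + 2 = -2)
J(v, U) = -2 + 2*U/(6 + U) (J(v, U) = 2*U/(6 + U) - 2 = -2 + 2*U/(6 + U))
2*(1726 + J(57, 45)) = 2*(1726 - 12/(6 + 45)) = 2*(1726 - 12/51) = 2*(1726 - 12*1/51) = 2*(1726 - 4/17) = 2*(29338/17) = 58676/17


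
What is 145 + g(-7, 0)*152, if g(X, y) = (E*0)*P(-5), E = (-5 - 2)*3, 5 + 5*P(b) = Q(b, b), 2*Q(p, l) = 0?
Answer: 145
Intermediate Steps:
Q(p, l) = 0 (Q(p, l) = (½)*0 = 0)
P(b) = -1 (P(b) = -1 + (⅕)*0 = -1 + 0 = -1)
E = -21 (E = -7*3 = -21)
g(X, y) = 0 (g(X, y) = -21*0*(-1) = 0*(-1) = 0)
145 + g(-7, 0)*152 = 145 + 0*152 = 145 + 0 = 145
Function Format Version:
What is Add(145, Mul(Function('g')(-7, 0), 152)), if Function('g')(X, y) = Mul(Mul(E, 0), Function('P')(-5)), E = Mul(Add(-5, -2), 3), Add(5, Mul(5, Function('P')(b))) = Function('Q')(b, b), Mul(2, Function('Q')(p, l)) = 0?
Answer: 145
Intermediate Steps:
Function('Q')(p, l) = 0 (Function('Q')(p, l) = Mul(Rational(1, 2), 0) = 0)
Function('P')(b) = -1 (Function('P')(b) = Add(-1, Mul(Rational(1, 5), 0)) = Add(-1, 0) = -1)
E = -21 (E = Mul(-7, 3) = -21)
Function('g')(X, y) = 0 (Function('g')(X, y) = Mul(Mul(-21, 0), -1) = Mul(0, -1) = 0)
Add(145, Mul(Function('g')(-7, 0), 152)) = Add(145, Mul(0, 152)) = Add(145, 0) = 145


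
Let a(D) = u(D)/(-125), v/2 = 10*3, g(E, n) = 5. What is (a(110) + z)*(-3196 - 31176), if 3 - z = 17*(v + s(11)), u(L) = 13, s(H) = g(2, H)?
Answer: 4735189836/125 ≈ 3.7882e+7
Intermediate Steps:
s(H) = 5
v = 60 (v = 2*(10*3) = 2*30 = 60)
z = -1102 (z = 3 - 17*(60 + 5) = 3 - 17*65 = 3 - 1*1105 = 3 - 1105 = -1102)
a(D) = -13/125 (a(D) = 13/(-125) = 13*(-1/125) = -13/125)
(a(110) + z)*(-3196 - 31176) = (-13/125 - 1102)*(-3196 - 31176) = -137763/125*(-34372) = 4735189836/125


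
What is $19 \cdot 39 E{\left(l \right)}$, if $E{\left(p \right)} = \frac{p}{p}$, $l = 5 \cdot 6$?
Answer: $741$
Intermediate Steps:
$l = 30$
$E{\left(p \right)} = 1$
$19 \cdot 39 E{\left(l \right)} = 19 \cdot 39 \cdot 1 = 741 \cdot 1 = 741$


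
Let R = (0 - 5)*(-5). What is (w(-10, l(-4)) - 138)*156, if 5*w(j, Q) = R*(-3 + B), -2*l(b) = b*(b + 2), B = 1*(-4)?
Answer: -26988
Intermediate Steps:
B = -4
l(b) = -b*(2 + b)/2 (l(b) = -b*(b + 2)/2 = -b*(2 + b)/2)
R = 25 (R = -5*(-5) = 25)
w(j, Q) = -35 (w(j, Q) = (25*(-3 - 4))/5 = (25*(-7))/5 = (⅕)*(-175) = -35)
(w(-10, l(-4)) - 138)*156 = (-35 - 138)*156 = -173*156 = -26988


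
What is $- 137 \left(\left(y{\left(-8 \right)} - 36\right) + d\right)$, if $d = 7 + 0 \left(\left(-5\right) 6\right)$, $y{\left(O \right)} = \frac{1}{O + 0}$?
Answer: $\frac{31921}{8} \approx 3990.1$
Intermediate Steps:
$y{\left(O \right)} = \frac{1}{O}$
$d = 7$ ($d = 7 + 0 \left(-30\right) = 7 + 0 = 7$)
$- 137 \left(\left(y{\left(-8 \right)} - 36\right) + d\right) = - 137 \left(\left(\frac{1}{-8} - 36\right) + 7\right) = - 137 \left(\left(- \frac{1}{8} - 36\right) + 7\right) = - 137 \left(- \frac{289}{8} + 7\right) = \left(-137\right) \left(- \frac{233}{8}\right) = \frac{31921}{8}$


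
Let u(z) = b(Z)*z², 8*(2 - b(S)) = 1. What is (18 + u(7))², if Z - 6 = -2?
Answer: 772641/64 ≈ 12073.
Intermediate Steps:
Z = 4 (Z = 6 - 2 = 4)
b(S) = 15/8 (b(S) = 2 - ⅛*1 = 2 - ⅛ = 15/8)
u(z) = 15*z²/8
(18 + u(7))² = (18 + (15/8)*7²)² = (18 + (15/8)*49)² = (18 + 735/8)² = (879/8)² = 772641/64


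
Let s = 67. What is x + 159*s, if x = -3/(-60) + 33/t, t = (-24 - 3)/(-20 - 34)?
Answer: 214381/20 ≈ 10719.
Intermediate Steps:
t = ½ (t = -27/(-54) = -27*(-1/54) = ½ ≈ 0.50000)
x = 1321/20 (x = -3/(-60) + 33/(½) = -3*(-1/60) + 33*2 = 1/20 + 66 = 1321/20 ≈ 66.050)
x + 159*s = 1321/20 + 159*67 = 1321/20 + 10653 = 214381/20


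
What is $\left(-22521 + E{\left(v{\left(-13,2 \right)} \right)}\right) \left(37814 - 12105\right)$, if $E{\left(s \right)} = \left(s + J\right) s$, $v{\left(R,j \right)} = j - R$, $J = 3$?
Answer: $-572050959$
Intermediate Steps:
$E{\left(s \right)} = s \left(3 + s\right)$ ($E{\left(s \right)} = \left(s + 3\right) s = \left(3 + s\right) s = s \left(3 + s\right)$)
$\left(-22521 + E{\left(v{\left(-13,2 \right)} \right)}\right) \left(37814 - 12105\right) = \left(-22521 + \left(2 - -13\right) \left(3 + \left(2 - -13\right)\right)\right) \left(37814 - 12105\right) = \left(-22521 + \left(2 + 13\right) \left(3 + \left(2 + 13\right)\right)\right) 25709 = \left(-22521 + 15 \left(3 + 15\right)\right) 25709 = \left(-22521 + 15 \cdot 18\right) 25709 = \left(-22521 + 270\right) 25709 = \left(-22251\right) 25709 = -572050959$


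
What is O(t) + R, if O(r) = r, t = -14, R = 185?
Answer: 171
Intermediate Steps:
O(t) + R = -14 + 185 = 171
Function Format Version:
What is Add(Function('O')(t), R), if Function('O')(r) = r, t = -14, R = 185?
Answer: 171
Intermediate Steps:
Add(Function('O')(t), R) = Add(-14, 185) = 171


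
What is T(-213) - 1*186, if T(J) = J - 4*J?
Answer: 453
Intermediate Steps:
T(J) = -3*J
T(-213) - 1*186 = -3*(-213) - 1*186 = 639 - 186 = 453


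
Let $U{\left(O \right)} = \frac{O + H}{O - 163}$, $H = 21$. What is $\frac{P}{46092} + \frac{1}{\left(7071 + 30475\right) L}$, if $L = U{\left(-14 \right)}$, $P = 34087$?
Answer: $\frac{4475327615}{6056995812} \approx 0.73887$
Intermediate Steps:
$U{\left(O \right)} = \frac{21 + O}{-163 + O}$ ($U{\left(O \right)} = \frac{O + 21}{O - 163} = \frac{21 + O}{-163 + O}$)
$L = - \frac{7}{177}$ ($L = \frac{21 - 14}{-163 - 14} = \frac{1}{-177} \cdot 7 = \left(- \frac{1}{177}\right) 7 = - \frac{7}{177} \approx -0.039548$)
$\frac{P}{46092} + \frac{1}{\left(7071 + 30475\right) L} = \frac{34087}{46092} + \frac{1}{\left(7071 + 30475\right) \left(- \frac{7}{177}\right)} = 34087 \cdot \frac{1}{46092} + \frac{1}{37546} \left(- \frac{177}{7}\right) = \frac{34087}{46092} + \frac{1}{37546} \left(- \frac{177}{7}\right) = \frac{34087}{46092} - \frac{177}{262822} = \frac{4475327615}{6056995812}$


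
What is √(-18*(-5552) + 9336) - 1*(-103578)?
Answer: 103578 + 2*√27318 ≈ 1.0391e+5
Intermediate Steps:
√(-18*(-5552) + 9336) - 1*(-103578) = √(99936 + 9336) + 103578 = √109272 + 103578 = 2*√27318 + 103578 = 103578 + 2*√27318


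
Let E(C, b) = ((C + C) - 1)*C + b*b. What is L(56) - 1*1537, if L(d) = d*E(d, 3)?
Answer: 347063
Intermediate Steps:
E(C, b) = b**2 + C*(-1 + 2*C) (E(C, b) = (2*C - 1)*C + b**2 = (-1 + 2*C)*C + b**2 = C*(-1 + 2*C) + b**2 = b**2 + C*(-1 + 2*C))
L(d) = d*(9 - d + 2*d**2) (L(d) = d*(3**2 - d + 2*d**2) = d*(9 - d + 2*d**2))
L(56) - 1*1537 = 56*(9 - 1*56 + 2*56**2) - 1*1537 = 56*(9 - 56 + 2*3136) - 1537 = 56*(9 - 56 + 6272) - 1537 = 56*6225 - 1537 = 348600 - 1537 = 347063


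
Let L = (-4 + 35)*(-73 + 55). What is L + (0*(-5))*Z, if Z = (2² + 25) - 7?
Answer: -558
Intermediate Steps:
L = -558 (L = 31*(-18) = -558)
Z = 22 (Z = (4 + 25) - 7 = 29 - 7 = 22)
L + (0*(-5))*Z = -558 + (0*(-5))*22 = -558 + 0*22 = -558 + 0 = -558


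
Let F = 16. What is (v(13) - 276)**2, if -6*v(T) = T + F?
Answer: 2839225/36 ≈ 78867.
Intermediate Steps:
v(T) = -8/3 - T/6 (v(T) = -(T + 16)/6 = -(16 + T)/6 = -8/3 - T/6)
(v(13) - 276)**2 = ((-8/3 - 1/6*13) - 276)**2 = ((-8/3 - 13/6) - 276)**2 = (-29/6 - 276)**2 = (-1685/6)**2 = 2839225/36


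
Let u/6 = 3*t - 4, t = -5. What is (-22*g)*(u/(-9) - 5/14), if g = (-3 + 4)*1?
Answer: -5687/21 ≈ -270.81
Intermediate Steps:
u = -114 (u = 6*(3*(-5) - 4) = 6*(-15 - 4) = 6*(-19) = -114)
g = 1 (g = 1*1 = 1)
(-22*g)*(u/(-9) - 5/14) = (-22*1)*(-114/(-9) - 5/14) = -22*(-114*(-1/9) - 5*1/14) = -22*(38/3 - 5/14) = -22*517/42 = -5687/21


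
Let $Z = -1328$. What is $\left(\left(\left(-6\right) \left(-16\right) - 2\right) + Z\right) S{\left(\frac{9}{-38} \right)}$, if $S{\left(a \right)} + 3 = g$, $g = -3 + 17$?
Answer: $-13574$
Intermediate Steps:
$g = 14$
$S{\left(a \right)} = 11$ ($S{\left(a \right)} = -3 + 14 = 11$)
$\left(\left(\left(-6\right) \left(-16\right) - 2\right) + Z\right) S{\left(\frac{9}{-38} \right)} = \left(\left(\left(-6\right) \left(-16\right) - 2\right) - 1328\right) 11 = \left(\left(96 - 2\right) - 1328\right) 11 = \left(94 - 1328\right) 11 = \left(-1234\right) 11 = -13574$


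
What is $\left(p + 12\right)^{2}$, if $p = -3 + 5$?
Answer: $196$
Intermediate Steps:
$p = 2$
$\left(p + 12\right)^{2} = \left(2 + 12\right)^{2} = 14^{2} = 196$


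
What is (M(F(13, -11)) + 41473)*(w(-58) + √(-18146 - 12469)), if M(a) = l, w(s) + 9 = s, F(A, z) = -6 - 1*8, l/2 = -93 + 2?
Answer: -2766497 + 41291*I*√30615 ≈ -2.7665e+6 + 7.2247e+6*I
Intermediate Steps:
l = -182 (l = 2*(-93 + 2) = 2*(-91) = -182)
F(A, z) = -14 (F(A, z) = -6 - 8 = -14)
w(s) = -9 + s
M(a) = -182
(M(F(13, -11)) + 41473)*(w(-58) + √(-18146 - 12469)) = (-182 + 41473)*((-9 - 58) + √(-18146 - 12469)) = 41291*(-67 + √(-30615)) = 41291*(-67 + I*√30615) = -2766497 + 41291*I*√30615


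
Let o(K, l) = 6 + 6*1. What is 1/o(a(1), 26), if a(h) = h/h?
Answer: 1/12 ≈ 0.083333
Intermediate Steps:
a(h) = 1
o(K, l) = 12 (o(K, l) = 6 + 6 = 12)
1/o(a(1), 26) = 1/12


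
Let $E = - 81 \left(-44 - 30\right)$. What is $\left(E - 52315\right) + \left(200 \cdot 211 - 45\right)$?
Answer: $-4166$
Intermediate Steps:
$E = 5994$ ($E = \left(-81\right) \left(-74\right) = 5994$)
$\left(E - 52315\right) + \left(200 \cdot 211 - 45\right) = \left(5994 - 52315\right) + \left(200 \cdot 211 - 45\right) = -46321 + \left(42200 - 45\right) = -46321 + 42155 = -4166$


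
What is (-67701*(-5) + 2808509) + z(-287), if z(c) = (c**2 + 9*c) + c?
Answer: 3226513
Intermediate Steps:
z(c) = c**2 + 10*c
(-67701*(-5) + 2808509) + z(-287) = (-67701*(-5) + 2808509) - 287*(10 - 287) = (338505 + 2808509) - 287*(-277) = 3147014 + 79499 = 3226513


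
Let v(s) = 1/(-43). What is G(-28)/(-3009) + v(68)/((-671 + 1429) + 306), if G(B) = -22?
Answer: 1003535/137667768 ≈ 0.0072895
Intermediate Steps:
v(s) = -1/43
G(-28)/(-3009) + v(68)/((-671 + 1429) + 306) = -22/(-3009) - 1/(43*((-671 + 1429) + 306)) = -22*(-1/3009) - 1/(43*(758 + 306)) = 22/3009 - 1/43/1064 = 22/3009 - 1/43*1/1064 = 22/3009 - 1/45752 = 1003535/137667768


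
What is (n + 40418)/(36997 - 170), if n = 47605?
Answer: 88023/36827 ≈ 2.3902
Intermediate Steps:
(n + 40418)/(36997 - 170) = (47605 + 40418)/(36997 - 170) = 88023/36827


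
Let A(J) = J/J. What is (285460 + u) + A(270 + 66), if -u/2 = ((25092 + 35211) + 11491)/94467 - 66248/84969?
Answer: 763776371464321/2675588841 ≈ 2.8546e+5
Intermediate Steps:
u = 105323620/2675588841 (u = -2*(((25092 + 35211) + 11491)/94467 - 66248/84969) = -2*((60303 + 11491)*(1/94467) - 66248*1/84969) = -2*(71794*(1/94467) - 66248/84969) = -2*(71794/94467 - 66248/84969) = -2*(-52661810/2675588841) = 105323620/2675588841 ≈ 0.039365)
A(J) = 1
(285460 + u) + A(270 + 66) = (285460 + 105323620/2675588841) + 1 = 763773695875480/2675588841 + 1 = 763776371464321/2675588841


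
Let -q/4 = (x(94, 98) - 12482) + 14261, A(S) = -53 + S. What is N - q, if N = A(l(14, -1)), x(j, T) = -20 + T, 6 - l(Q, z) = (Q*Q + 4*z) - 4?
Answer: 7193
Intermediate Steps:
l(Q, z) = 10 - Q**2 - 4*z (l(Q, z) = 6 - ((Q*Q + 4*z) - 4) = 6 - ((Q**2 + 4*z) - 4) = 6 - (-4 + Q**2 + 4*z) = 6 + (4 - Q**2 - 4*z) = 10 - Q**2 - 4*z)
N = -235 (N = -53 + (10 - 1*14**2 - 4*(-1)) = -53 + (10 - 1*196 + 4) = -53 + (10 - 196 + 4) = -53 - 182 = -235)
q = -7428 (q = -4*(((-20 + 98) - 12482) + 14261) = -4*((78 - 12482) + 14261) = -4*(-12404 + 14261) = -4*1857 = -7428)
N - q = -235 - 1*(-7428) = -235 + 7428 = 7193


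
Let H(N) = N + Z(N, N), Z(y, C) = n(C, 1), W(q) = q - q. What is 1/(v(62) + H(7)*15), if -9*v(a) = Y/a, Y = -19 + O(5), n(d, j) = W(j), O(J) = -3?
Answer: 279/29306 ≈ 0.0095202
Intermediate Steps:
W(q) = 0
n(d, j) = 0
Z(y, C) = 0
H(N) = N (H(N) = N + 0 = N)
Y = -22 (Y = -19 - 3 = -22)
v(a) = 22/(9*a) (v(a) = -(-22)/(9*a) = 22/(9*a))
1/(v(62) + H(7)*15) = 1/((22/9)/62 + 7*15) = 1/((22/9)*(1/62) + 105) = 1/(11/279 + 105) = 1/(29306/279) = 279/29306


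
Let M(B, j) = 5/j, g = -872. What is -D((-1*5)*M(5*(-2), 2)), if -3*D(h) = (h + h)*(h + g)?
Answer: 44225/6 ≈ 7370.8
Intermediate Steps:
D(h) = -2*h*(-872 + h)/3 (D(h) = -(h + h)*(h - 872)/3 = -2*h*(-872 + h)/3)
-D((-1*5)*M(5*(-2), 2)) = -2*(-1*5)*(5/2)*(872 - (-1*5)*5/2)/3 = -2*(-25/2)*(872 - (-5)*5*(1/2))/3 = -2*(-5*5/2)*(872 - (-5)*5/2)/3 = -2*(-25)*(872 - 1*(-25/2))/(3*2) = -2*(-25)*(872 + 25/2)/(3*2) = -2*(-25)*1769/(3*2*2) = -1*(-44225/6) = 44225/6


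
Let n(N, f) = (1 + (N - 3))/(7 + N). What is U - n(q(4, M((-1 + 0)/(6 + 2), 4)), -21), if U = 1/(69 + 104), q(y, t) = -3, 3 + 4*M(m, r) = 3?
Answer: 869/692 ≈ 1.2558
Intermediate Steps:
M(m, r) = 0 (M(m, r) = -¾ + (¼)*3 = -¾ + ¾ = 0)
n(N, f) = (-2 + N)/(7 + N) (n(N, f) = (1 + (-3 + N))/(7 + N) = (-2 + N)/(7 + N))
U = 1/173 ≈ 0.0057803
U - n(q(4, M((-1 + 0)/(6 + 2), 4)), -21) = 1/173 - (-2 - 3)/(7 - 3) = 1/173 - (-5)/4 = 1/173 - 1*(-5/4) = 1/173 + 5/4 = 869/692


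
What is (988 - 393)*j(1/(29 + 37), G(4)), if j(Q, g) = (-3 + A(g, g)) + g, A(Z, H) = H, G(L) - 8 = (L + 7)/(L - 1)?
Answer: 36295/3 ≈ 12098.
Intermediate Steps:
G(L) = 8 + (7 + L)/(-1 + L) (G(L) = 8 + (L + 7)/(L - 1) = 8 + (7 + L)/(-1 + L))
j(Q, g) = -3 + 2*g (j(Q, g) = (-3 + g) + g = -3 + 2*g)
(988 - 393)*j(1/(29 + 37), G(4)) = (988 - 393)*(-3 + 2*((-1 + 9*4)/(-1 + 4))) = 595*(-3 + 2*((-1 + 36)/3)) = 595*(-3 + 2*((1/3)*35)) = 595*(-3 + 2*(35/3)) = 595*(-3 + 70/3) = 595*(61/3) = 36295/3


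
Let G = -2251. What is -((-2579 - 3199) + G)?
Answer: 8029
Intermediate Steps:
-((-2579 - 3199) + G) = -((-2579 - 3199) - 2251) = -(-5778 - 2251) = -1*(-8029) = 8029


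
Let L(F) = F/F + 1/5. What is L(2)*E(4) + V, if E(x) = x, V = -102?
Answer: -486/5 ≈ -97.200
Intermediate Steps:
L(F) = 6/5 (L(F) = 1 + 1*(1/5) = 1 + 1/5 = 6/5)
L(2)*E(4) + V = (6/5)*4 - 102 = 24/5 - 102 = -486/5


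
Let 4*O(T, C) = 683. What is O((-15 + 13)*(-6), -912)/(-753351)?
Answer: -683/3013404 ≈ -0.00022665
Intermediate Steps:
O(T, C) = 683/4 (O(T, C) = (1/4)*683 = 683/4)
O((-15 + 13)*(-6), -912)/(-753351) = (683/4)/(-753351) = (683/4)*(-1/753351) = -683/3013404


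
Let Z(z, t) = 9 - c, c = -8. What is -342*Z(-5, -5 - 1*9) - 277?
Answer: -6091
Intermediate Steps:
Z(z, t) = 17 (Z(z, t) = 9 - 1*(-8) = 9 + 8 = 17)
-342*Z(-5, -5 - 1*9) - 277 = -342*17 - 277 = -5814 - 277 = -6091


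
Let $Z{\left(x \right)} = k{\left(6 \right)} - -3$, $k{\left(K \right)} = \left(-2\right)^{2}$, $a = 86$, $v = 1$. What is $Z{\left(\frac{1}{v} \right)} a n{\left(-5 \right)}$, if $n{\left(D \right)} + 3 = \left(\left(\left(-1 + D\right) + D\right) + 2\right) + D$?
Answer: $-10234$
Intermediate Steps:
$k{\left(K \right)} = 4$
$n{\left(D \right)} = -2 + 3 D$ ($n{\left(D \right)} = -3 + \left(\left(\left(\left(-1 + D\right) + D\right) + 2\right) + D\right) = -3 + \left(\left(\left(-1 + 2 D\right) + 2\right) + D\right) = -3 + \left(\left(1 + 2 D\right) + D\right) = -3 + \left(1 + 3 D\right) = -2 + 3 D$)
$Z{\left(x \right)} = 7$ ($Z{\left(x \right)} = 4 - -3 = 4 + 3 = 7$)
$Z{\left(\frac{1}{v} \right)} a n{\left(-5 \right)} = 7 \cdot 86 \left(-2 + 3 \left(-5\right)\right) = 602 \left(-2 - 15\right) = 602 \left(-17\right) = -10234$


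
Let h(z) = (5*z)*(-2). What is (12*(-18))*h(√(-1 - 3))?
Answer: 4320*I ≈ 4320.0*I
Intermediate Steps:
h(z) = -10*z
(12*(-18))*h(√(-1 - 3)) = (12*(-18))*(-10*√(-1 - 3)) = -(-2160)*√(-4) = -(-2160)*2*I = -(-4320)*I = 4320*I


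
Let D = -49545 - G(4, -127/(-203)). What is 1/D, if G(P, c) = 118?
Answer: -1/49663 ≈ -2.0136e-5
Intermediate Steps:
D = -49663 (D = -49545 - 1*118 = -49545 - 118 = -49663)
1/D = 1/(-49663) = -1/49663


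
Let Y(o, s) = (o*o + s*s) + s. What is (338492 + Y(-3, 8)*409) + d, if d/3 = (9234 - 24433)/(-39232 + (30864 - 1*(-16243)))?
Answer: 975489926/2625 ≈ 3.7162e+5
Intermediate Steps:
Y(o, s) = s + o² + s² (Y(o, s) = (o² + s²) + s = s + o² + s²)
d = -15199/2625 (d = 3*((9234 - 24433)/(-39232 + (30864 - 1*(-16243)))) = 3*(-15199/(-39232 + (30864 + 16243))) = 3*(-15199/(-39232 + 47107)) = 3*(-15199/7875) = -15199/2625 ≈ -5.7901)
(338492 + Y(-3, 8)*409) + d = (338492 + (8 + (-3)² + 8²)*409) - 15199/2625 = (338492 + (8 + 9 + 64)*409) - 15199/2625 = (338492 + 81*409) - 15199/2625 = (338492 + 33129) - 15199/2625 = 371621 - 15199/2625 = 975489926/2625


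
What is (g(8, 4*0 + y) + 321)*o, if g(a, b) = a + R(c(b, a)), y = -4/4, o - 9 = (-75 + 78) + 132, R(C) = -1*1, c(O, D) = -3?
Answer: 47232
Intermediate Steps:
R(C) = -1
o = 144 (o = 9 + ((-75 + 78) + 132) = 9 + (3 + 132) = 9 + 135 = 144)
y = -1 (y = -4*¼ = -1)
g(a, b) = -1 + a (g(a, b) = a - 1 = -1 + a)
(g(8, 4*0 + y) + 321)*o = ((-1 + 8) + 321)*144 = (7 + 321)*144 = 328*144 = 47232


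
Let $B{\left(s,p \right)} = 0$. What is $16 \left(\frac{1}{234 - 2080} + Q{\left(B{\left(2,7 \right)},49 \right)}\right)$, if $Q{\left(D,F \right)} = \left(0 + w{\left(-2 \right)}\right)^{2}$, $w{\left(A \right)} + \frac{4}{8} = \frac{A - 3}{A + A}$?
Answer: $\frac{8299}{923} \approx 8.9913$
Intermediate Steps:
$w{\left(A \right)} = - \frac{1}{2} + \frac{-3 + A}{2 A}$ ($w{\left(A \right)} = - \frac{1}{2} + \frac{A - 3}{A + A} = - \frac{1}{2} + \frac{-3 + A}{2 A}$)
$Q{\left(D,F \right)} = \frac{9}{16}$ ($Q{\left(D,F \right)} = \left(0 - \frac{3}{2 \left(-2\right)}\right)^{2} = \left(0 - - \frac{3}{4}\right)^{2} = \left(0 + \frac{3}{4}\right)^{2} = \left(\frac{3}{4}\right)^{2} = \frac{9}{16}$)
$16 \left(\frac{1}{234 - 2080} + Q{\left(B{\left(2,7 \right)},49 \right)}\right) = 16 \left(\frac{1}{234 - 2080} + \frac{9}{16}\right) = 16 \left(\frac{1}{-1846} + \frac{9}{16}\right) = 16 \left(- \frac{1}{1846} + \frac{9}{16}\right) = 16 \cdot \frac{8299}{14768} = \frac{8299}{923}$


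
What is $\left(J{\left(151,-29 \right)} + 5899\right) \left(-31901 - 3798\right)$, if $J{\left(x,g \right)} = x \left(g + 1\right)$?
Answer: $-59653029$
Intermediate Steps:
$J{\left(x,g \right)} = x \left(1 + g\right)$
$\left(J{\left(151,-29 \right)} + 5899\right) \left(-31901 - 3798\right) = \left(151 \left(1 - 29\right) + 5899\right) \left(-31901 - 3798\right) = \left(151 \left(-28\right) + 5899\right) \left(-35699\right) = \left(-4228 + 5899\right) \left(-35699\right) = 1671 \left(-35699\right) = -59653029$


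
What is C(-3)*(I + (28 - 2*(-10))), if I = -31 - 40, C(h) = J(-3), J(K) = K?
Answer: 69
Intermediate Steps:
C(h) = -3
I = -71
C(-3)*(I + (28 - 2*(-10))) = -3*(-71 + (28 - 2*(-10))) = -3*(-71 + (28 - 1*(-20))) = -3*(-71 + (28 + 20)) = -3*(-71 + 48) = -3*(-23) = 69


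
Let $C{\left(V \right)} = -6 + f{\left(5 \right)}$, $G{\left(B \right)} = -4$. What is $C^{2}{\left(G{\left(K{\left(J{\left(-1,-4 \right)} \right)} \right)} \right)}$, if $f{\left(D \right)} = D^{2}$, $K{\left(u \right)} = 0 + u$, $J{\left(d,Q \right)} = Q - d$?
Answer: $361$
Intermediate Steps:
$K{\left(u \right)} = u$
$C{\left(V \right)} = 19$ ($C{\left(V \right)} = -6 + 5^{2} = -6 + 25 = 19$)
$C^{2}{\left(G{\left(K{\left(J{\left(-1,-4 \right)} \right)} \right)} \right)} = 19^{2} = 361$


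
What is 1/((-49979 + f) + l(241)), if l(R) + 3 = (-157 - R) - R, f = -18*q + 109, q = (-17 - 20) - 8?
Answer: -1/49702 ≈ -2.0120e-5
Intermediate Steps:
q = -45 (q = -37 - 8 = -45)
f = 919 (f = -18*(-45) + 109 = 810 + 109 = 919)
l(R) = -160 - 2*R (l(R) = -3 + ((-157 - R) - R) = -3 + (-157 - 2*R) = -160 - 2*R)
1/((-49979 + f) + l(241)) = 1/((-49979 + 919) + (-160 - 2*241)) = 1/(-49060 + (-160 - 482)) = 1/(-49060 - 642) = 1/(-49702) = -1/49702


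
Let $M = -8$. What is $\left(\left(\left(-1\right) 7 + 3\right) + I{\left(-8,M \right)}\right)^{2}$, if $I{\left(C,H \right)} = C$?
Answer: $144$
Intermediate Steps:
$\left(\left(\left(-1\right) 7 + 3\right) + I{\left(-8,M \right)}\right)^{2} = \left(\left(\left(-1\right) 7 + 3\right) - 8\right)^{2} = \left(\left(-7 + 3\right) - 8\right)^{2} = \left(-4 - 8\right)^{2} = \left(-12\right)^{2} = 144$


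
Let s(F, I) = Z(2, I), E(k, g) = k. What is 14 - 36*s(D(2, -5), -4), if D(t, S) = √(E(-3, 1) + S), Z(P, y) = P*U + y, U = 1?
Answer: 86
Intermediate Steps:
Z(P, y) = P + y (Z(P, y) = P*1 + y = P + y)
D(t, S) = √(-3 + S)
s(F, I) = 2 + I
14 - 36*s(D(2, -5), -4) = 14 - 36*(2 - 4) = 14 - 36*(-2) = 14 + 72 = 86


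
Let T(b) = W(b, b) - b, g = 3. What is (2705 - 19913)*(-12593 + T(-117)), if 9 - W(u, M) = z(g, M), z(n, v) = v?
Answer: 212518800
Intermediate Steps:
W(u, M) = 9 - M
T(b) = 9 - 2*b (T(b) = (9 - b) - b = 9 - 2*b)
(2705 - 19913)*(-12593 + T(-117)) = (2705 - 19913)*(-12593 + (9 - 2*(-117))) = -17208*(-12593 + (9 + 234)) = -17208*(-12593 + 243) = -17208*(-12350) = 212518800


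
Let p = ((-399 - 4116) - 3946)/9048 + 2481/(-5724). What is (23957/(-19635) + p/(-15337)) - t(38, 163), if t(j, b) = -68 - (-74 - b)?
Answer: -3511659525492593/20630119550040 ≈ -170.22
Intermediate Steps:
t(j, b) = 6 + b (t(j, b) = -68 + (74 + b) = 6 + b)
p = -1968857/1438632 (p = (-4515 - 3946)*(1/9048) + 2481*(-1/5724) = -8461*1/9048 - 827/1908 = -8461/9048 - 827/1908 = -1968857/1438632 ≈ -1.3686)
(23957/(-19635) + p/(-15337)) - t(38, 163) = (23957/(-19635) - 1968857/1438632/(-15337)) - (6 + 163) = (23957*(-1/19635) - 1968857/1438632*(-1/15337)) - 1*169 = (-23957/19635 + 1968857/22064298984) - 169 = -25169321535833/20630119550040 - 169 = -3511659525492593/20630119550040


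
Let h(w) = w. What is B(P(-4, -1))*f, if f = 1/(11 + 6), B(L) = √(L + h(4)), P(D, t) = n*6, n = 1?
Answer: √10/17 ≈ 0.18602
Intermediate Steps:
P(D, t) = 6 (P(D, t) = 1*6 = 6)
B(L) = √(4 + L) (B(L) = √(L + 4) = √(4 + L))
f = 1/17 ≈ 0.058824
B(P(-4, -1))*f = √(4 + 6)*(1/17) = √10*(1/17) = √10/17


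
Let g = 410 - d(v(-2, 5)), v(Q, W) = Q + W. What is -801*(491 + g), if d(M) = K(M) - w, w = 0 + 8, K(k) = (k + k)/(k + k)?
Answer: -727308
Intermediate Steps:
K(k) = 1 (K(k) = (2*k)/((2*k)) = (2*k)*(1/(2*k)) = 1)
w = 8
d(M) = -7 (d(M) = 1 - 1*8 = 1 - 8 = -7)
g = 417 (g = 410 - 1*(-7) = 410 + 7 = 417)
-801*(491 + g) = -801*(491 + 417) = -801*908 = -727308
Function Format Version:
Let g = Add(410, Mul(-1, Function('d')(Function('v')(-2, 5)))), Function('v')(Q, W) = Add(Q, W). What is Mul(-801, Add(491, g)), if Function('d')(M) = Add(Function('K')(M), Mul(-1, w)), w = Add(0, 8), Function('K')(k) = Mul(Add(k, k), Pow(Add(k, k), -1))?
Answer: -727308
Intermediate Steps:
Function('K')(k) = 1 (Function('K')(k) = Mul(Mul(2, k), Pow(Mul(2, k), -1)) = Mul(Mul(2, k), Mul(Rational(1, 2), Pow(k, -1))) = 1)
w = 8
Function('d')(M) = -7 (Function('d')(M) = Add(1, Mul(-1, 8)) = Add(1, -8) = -7)
g = 417 (g = Add(410, Mul(-1, -7)) = Add(410, 7) = 417)
Mul(-801, Add(491, g)) = Mul(-801, Add(491, 417)) = Mul(-801, 908) = -727308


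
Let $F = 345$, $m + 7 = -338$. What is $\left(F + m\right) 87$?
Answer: $0$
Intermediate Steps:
$m = -345$ ($m = -7 - 338 = -345$)
$\left(F + m\right) 87 = \left(345 - 345\right) 87 = 0 \cdot 87 = 0$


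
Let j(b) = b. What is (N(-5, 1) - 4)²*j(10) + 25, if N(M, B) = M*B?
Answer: 835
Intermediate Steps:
N(M, B) = B*M
(N(-5, 1) - 4)²*j(10) + 25 = (1*(-5) - 4)²*10 + 25 = (-5 - 4)²*10 + 25 = (-9)²*10 + 25 = 81*10 + 25 = 810 + 25 = 835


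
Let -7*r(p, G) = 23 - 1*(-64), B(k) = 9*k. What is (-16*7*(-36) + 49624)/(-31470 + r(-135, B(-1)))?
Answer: -375592/220377 ≈ -1.7043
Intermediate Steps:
r(p, G) = -87/7 (r(p, G) = -(23 - 1*(-64))/7 = -(23 + 64)/7 = -⅐*87 = -87/7)
(-16*7*(-36) + 49624)/(-31470 + r(-135, B(-1))) = (-16*7*(-36) + 49624)/(-31470 - 87/7) = (-112*(-36) + 49624)/(-220377/7) = (4032 + 49624)*(-7/220377) = 53656*(-7/220377) = -375592/220377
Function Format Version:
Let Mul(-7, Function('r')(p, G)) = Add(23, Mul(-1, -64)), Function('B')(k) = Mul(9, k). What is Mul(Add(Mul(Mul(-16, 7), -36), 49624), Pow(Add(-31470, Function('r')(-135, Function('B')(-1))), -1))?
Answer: Rational(-375592, 220377) ≈ -1.7043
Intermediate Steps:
Function('r')(p, G) = Rational(-87, 7) (Function('r')(p, G) = Mul(Rational(-1, 7), Add(23, Mul(-1, -64))) = Mul(Rational(-1, 7), Add(23, 64)) = Mul(Rational(-1, 7), 87) = Rational(-87, 7))
Mul(Add(Mul(Mul(-16, 7), -36), 49624), Pow(Add(-31470, Function('r')(-135, Function('B')(-1))), -1)) = Mul(Add(Mul(Mul(-16, 7), -36), 49624), Pow(Add(-31470, Rational(-87, 7)), -1)) = Mul(Add(Mul(-112, -36), 49624), Pow(Rational(-220377, 7), -1)) = Mul(Add(4032, 49624), Rational(-7, 220377)) = Mul(53656, Rational(-7, 220377)) = Rational(-375592, 220377)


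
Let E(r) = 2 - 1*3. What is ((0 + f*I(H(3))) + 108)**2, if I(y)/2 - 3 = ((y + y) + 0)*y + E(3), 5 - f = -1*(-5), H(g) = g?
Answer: 11664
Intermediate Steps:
E(r) = -1 (E(r) = 2 - 3 = -1)
f = 0 (f = 5 - (-1)*(-5) = 5 - 1*5 = 5 - 5 = 0)
I(y) = 4 + 4*y**2 (I(y) = 6 + 2*(((y + y) + 0)*y - 1) = 6 + 2*((2*y + 0)*y - 1) = 6 + 2*((2*y)*y - 1) = 6 + 2*(2*y**2 - 1) = 6 + 2*(-1 + 2*y**2) = 6 + (-2 + 4*y**2) = 4 + 4*y**2)
((0 + f*I(H(3))) + 108)**2 = ((0 + 0*(4 + 4*3**2)) + 108)**2 = ((0 + 0*(4 + 4*9)) + 108)**2 = ((0 + 0*(4 + 36)) + 108)**2 = ((0 + 0*40) + 108)**2 = ((0 + 0) + 108)**2 = (0 + 108)**2 = 108**2 = 11664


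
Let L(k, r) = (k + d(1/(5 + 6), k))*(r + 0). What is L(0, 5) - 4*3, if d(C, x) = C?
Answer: -127/11 ≈ -11.545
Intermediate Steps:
L(k, r) = r*(1/11 + k) (L(k, r) = (k + 1/(5 + 6))*(r + 0) = (k + 1/11)*r = (1/11 + k)*r = r*(1/11 + k))
L(0, 5) - 4*3 = 5*(1/11 + 0) - 4*3 = 5*(1/11) - 12 = 5/11 - 12 = -127/11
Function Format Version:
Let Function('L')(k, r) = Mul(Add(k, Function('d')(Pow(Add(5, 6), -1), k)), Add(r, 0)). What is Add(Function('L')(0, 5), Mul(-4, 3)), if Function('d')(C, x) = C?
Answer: Rational(-127, 11) ≈ -11.545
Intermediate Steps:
Function('L')(k, r) = Mul(r, Add(Rational(1, 11), k)) (Function('L')(k, r) = Mul(Add(k, Pow(Add(5, 6), -1)), Add(r, 0)) = Mul(Add(k, Pow(11, -1)), r) = Mul(Add(k, Rational(1, 11)), r) = Mul(Add(Rational(1, 11), k), r) = Mul(r, Add(Rational(1, 11), k)))
Add(Function('L')(0, 5), Mul(-4, 3)) = Add(Mul(5, Add(Rational(1, 11), 0)), Mul(-4, 3)) = Add(Mul(5, Rational(1, 11)), -12) = Add(Rational(5, 11), -12) = Rational(-127, 11)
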